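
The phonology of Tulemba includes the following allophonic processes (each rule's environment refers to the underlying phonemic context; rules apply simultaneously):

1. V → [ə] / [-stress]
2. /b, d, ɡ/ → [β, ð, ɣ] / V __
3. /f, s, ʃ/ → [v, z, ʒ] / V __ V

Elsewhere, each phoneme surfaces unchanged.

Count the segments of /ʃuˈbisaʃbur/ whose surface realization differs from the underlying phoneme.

Segments that undergo a rule: /u/ → [ə] (rule 1); /b/ → [β] (rule 2); /s/ → [z] (rule 3); /a/ → [ə] (rule 1); /u/ → [ə] (rule 1).
All other segments surface unchanged.

5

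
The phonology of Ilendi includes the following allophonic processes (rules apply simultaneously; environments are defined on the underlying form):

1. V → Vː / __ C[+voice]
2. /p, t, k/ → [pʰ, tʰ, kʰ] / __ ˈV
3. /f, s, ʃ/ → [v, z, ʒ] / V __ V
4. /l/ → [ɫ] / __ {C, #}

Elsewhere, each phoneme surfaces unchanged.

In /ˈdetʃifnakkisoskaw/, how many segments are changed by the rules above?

2

Segments that undergo a rule: /s/ → [z] (rule 3); /a/ → [aː] (rule 1).
All other segments surface unchanged.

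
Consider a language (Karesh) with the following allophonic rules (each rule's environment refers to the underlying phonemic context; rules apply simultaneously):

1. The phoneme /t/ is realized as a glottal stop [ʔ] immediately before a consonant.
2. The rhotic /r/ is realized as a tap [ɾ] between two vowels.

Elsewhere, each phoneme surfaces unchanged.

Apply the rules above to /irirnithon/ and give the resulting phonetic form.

/i/ — not in any rule's target class → [i].
Rule 2 applies to /r/ (between /i/ and /i/: between two vowels) → [ɾ].
/i/ — not in any rule's target class → [i].
/r/ (between /i/ and /n/) fails the environment for rule 2, so it stays [r].
/n/ (between /r/ and /i/) is unaffected → [n].
/i/ — not in any rule's target class → [i].
Rule 1 applies to /t/ (between /i/ and /h/: immediately before a consonant) → [ʔ].
/h/ stays [h].
/o/ stays [o].
/n/ (word-final) is unaffected → [n].

[iɾirniʔhon]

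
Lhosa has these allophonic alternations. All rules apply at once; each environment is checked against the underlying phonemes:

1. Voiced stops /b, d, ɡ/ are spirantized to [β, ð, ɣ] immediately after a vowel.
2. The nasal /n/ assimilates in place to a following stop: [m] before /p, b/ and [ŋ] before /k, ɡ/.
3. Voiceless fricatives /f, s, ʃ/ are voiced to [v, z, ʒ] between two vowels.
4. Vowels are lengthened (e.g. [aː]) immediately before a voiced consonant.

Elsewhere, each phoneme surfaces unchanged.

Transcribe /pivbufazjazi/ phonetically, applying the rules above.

Rule 4 applies to /i/ (between /p/ and /v/: before a voiced consonant) → [iː].
/b/ (between /v/ and /u/) fails the environment for rule 1, so it stays [b].
/u/ — between /b/ and /f/; rule 4 does not apply here → [u].
/f/ meets the environment for rule 3 (between two vowels) → [v].
/a/ — between /f/ and /z/, before a voiced consonant — surfaces as [aː] (rule 4).
/a/ (between /j/ and /z/) occurs before a voiced consonant → [aː] by rule 4.
/i/ (word-final): rule 4 targets it, but not before a voiced consonant → unchanged [i].

[piːvbuvaːzjaːzi]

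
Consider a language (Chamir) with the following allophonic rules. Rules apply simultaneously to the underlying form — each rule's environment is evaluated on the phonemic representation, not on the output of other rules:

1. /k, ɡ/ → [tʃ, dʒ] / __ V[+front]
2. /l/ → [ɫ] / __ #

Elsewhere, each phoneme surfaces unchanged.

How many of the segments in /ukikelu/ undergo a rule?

2

Segments that undergo a rule: /k/ → [tʃ] (rule 1); /k/ → [tʃ] (rule 1).
All other segments surface unchanged.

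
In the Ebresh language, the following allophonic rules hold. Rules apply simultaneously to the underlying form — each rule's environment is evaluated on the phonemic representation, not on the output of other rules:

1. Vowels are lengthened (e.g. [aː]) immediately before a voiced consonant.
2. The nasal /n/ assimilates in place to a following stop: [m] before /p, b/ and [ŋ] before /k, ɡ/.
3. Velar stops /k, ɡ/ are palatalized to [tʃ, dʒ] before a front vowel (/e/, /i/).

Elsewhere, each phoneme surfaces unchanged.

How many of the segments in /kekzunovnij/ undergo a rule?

Segments that undergo a rule: /k/ → [tʃ] (rule 3); /u/ → [uː] (rule 1); /o/ → [oː] (rule 1); /i/ → [iː] (rule 1).
All other segments surface unchanged.

4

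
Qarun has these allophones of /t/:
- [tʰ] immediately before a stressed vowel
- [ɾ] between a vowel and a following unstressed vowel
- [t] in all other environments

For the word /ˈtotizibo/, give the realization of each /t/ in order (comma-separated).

[tʰ], [ɾ]

Occurrence 1 (position 1): immediately before a stressed vowel → [tʰ].
Occurrence 2 (position 3): between a vowel and an unstressed vowel → [ɾ].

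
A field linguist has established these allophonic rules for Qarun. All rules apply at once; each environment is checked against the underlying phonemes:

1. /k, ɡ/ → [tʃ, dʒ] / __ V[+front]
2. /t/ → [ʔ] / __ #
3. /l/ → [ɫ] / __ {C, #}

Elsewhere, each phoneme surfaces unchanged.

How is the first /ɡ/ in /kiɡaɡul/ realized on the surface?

/ɡ/ (between /i/ and /a/) fails the environment for rule 1, so it stays [ɡ].

[ɡ]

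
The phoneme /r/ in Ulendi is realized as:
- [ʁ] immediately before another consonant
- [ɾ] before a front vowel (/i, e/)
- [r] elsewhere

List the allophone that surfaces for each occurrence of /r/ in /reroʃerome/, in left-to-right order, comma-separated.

Occurrence 1 (position 1): before a front vowel (/i, e/) → [ɾ].
Occurrence 2 (position 3): no conditioning environment matches → elsewhere allophone [r].
Occurrence 3 (position 7): no conditioning environment matches → elsewhere allophone [r].

[ɾ], [r], [r]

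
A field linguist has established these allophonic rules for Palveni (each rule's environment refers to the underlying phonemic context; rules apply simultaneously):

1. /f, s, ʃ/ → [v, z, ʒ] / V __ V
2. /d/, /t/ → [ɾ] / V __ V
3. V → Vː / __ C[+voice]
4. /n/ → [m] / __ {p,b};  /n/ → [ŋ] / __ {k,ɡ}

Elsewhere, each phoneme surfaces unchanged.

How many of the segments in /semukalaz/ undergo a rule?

3

Segments that undergo a rule: /e/ → [eː] (rule 3); /a/ → [aː] (rule 3); /a/ → [aː] (rule 3).
All other segments surface unchanged.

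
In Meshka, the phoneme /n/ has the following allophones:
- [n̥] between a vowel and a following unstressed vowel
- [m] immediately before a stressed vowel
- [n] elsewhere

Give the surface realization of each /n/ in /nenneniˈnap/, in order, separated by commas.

[n], [n], [n], [n̥], [m]

Occurrence 1 (position 1): no conditioning environment matches → elsewhere allophone [n].
Occurrence 2 (position 3): no conditioning environment matches → elsewhere allophone [n].
Occurrence 3 (position 4): no conditioning environment matches → elsewhere allophone [n].
Occurrence 4 (position 6): between a vowel and a following unstressed vowel → [n̥].
Occurrence 5 (position 8): immediately before a stressed vowel → [m].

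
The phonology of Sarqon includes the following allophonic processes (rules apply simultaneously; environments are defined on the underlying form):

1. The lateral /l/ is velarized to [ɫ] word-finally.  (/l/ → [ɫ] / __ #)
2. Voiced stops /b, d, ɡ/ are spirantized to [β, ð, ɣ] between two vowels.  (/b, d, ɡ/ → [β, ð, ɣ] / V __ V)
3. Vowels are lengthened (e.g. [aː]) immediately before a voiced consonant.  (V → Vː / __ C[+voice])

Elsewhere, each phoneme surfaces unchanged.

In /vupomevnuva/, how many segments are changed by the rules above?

Segments that undergo a rule: /o/ → [oː] (rule 3); /e/ → [eː] (rule 3); /u/ → [uː] (rule 3).
All other segments surface unchanged.

3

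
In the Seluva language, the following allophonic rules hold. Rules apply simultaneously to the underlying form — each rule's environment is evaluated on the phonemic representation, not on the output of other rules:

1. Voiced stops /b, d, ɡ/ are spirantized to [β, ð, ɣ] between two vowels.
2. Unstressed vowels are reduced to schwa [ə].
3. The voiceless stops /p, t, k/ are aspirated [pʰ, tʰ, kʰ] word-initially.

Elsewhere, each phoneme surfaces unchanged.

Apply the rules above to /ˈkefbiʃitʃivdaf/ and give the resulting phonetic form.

/k/ meets the environment for rule 3 (word-initially) → [kʰ].
/e/ (between /k/ and /f/) fails the environment for rule 2, so it stays [e].
/f/ (between /e/ and /b/) is unaffected → [f].
/b/ (between /f/ and /i/) is in the target of rule 1 but the environment (between two vowels) is not met → [b].
Rule 2 applies to /i/ (between /b/ and /ʃ/: in an unstressed syllable) → [ə].
/ʃ/ (between /i/ and /i/) is unaffected → [ʃ].
/i/ meets the environment for rule 2 (in an unstressed syllable) → [ə].
/t/ (between /i/ and /ʃ/) is in the target of rule 3 but the environment (word-initially) is not met → [t].
/ʃ/ stays [ʃ].
/i/ — between /ʃ/ and /v/, in an unstressed syllable — surfaces as [ə] (rule 2).
/v/ — not in any rule's target class → [v].
/d/ — between /v/ and /a/; rule 1 does not apply here → [d].
/a/ (between /d/ and /f/) occurs in an unstressed syllable → [ə] by rule 2.
/f/ stays [f].

[ˈkʰefbəʃətʃəvdəf]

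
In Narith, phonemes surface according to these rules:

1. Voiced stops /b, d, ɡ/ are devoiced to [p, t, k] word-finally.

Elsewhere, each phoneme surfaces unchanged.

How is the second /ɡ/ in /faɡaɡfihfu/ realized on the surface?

[ɡ]

/ɡ/ (between /a/ and /f/) fails the environment for rule 1, so it stays [ɡ].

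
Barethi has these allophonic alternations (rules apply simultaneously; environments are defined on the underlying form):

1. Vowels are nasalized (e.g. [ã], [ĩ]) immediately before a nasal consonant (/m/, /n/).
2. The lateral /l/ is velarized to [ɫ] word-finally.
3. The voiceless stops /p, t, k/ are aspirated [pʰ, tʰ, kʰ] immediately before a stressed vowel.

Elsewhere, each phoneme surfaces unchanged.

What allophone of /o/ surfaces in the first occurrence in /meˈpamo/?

[o]

/o/ (word-final): rule 1 targets it, but not before a nasal consonant → unchanged [o].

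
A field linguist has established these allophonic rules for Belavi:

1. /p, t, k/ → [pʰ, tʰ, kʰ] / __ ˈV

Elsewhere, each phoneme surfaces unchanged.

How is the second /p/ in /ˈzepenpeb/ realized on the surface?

/p/ (between /n/ and /e/): rule 1 targets it, but not immediately before a stressed vowel → unchanged [p].

[p]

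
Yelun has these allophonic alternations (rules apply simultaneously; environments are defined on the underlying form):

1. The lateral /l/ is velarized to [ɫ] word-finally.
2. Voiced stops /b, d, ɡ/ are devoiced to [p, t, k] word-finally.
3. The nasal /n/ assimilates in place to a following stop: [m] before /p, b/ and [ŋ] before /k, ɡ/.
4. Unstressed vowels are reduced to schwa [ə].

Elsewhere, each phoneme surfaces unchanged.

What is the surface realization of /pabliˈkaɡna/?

[pəbləˈkaɡnə]

/p/ stays [p].
/a/ (between /p/ and /b/) occurs in an unstressed syllable → [ə] by rule 4.
/b/ (between /a/ and /l/): rule 2 targets it, but not word-finally → unchanged [b].
/l/ (between /b/ and /i/) fails the environment for rule 1, so it stays [l].
/i/ — between /l/ and /k/, in an unstressed syllable — surfaces as [ə] (rule 4).
/k/ (between /i/ and /a/): no rule targets it → [k].
/a/ (between /k/ and /ɡ/) is in the target of rule 4 but the environment (in an unstressed syllable) is not met → [a].
/ɡ/ (between /a/ and /n/) fails the environment for rule 2, so it stays [ɡ].
/n/ — between /ɡ/ and /a/; rule 3 does not apply here → [n].
/a/ (word-final): in an unstressed syllable, so rule 4 applies → [ə].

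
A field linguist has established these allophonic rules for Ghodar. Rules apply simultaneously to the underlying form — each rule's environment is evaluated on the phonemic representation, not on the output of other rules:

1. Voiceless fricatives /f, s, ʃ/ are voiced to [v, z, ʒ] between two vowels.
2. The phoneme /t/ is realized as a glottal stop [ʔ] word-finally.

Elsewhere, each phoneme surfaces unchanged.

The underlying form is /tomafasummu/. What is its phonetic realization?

/t/ (word-initial) is in the target of rule 2 but the environment (word-finally) is not met → [t].
/o/ (between /t/ and /m/): no rule targets it → [o].
/m/ (between /o/ and /a/): no rule targets it → [m].
/a/ (between /m/ and /f/): no rule targets it → [a].
Rule 1 applies to /f/ (between /a/ and /a/: between two vowels) → [v].
/a/ — not in any rule's target class → [a].
Rule 1 applies to /s/ (between /a/ and /u/: between two vowels) → [z].
/u/ — not in any rule's target class → [u].
/m/ (between /u/ and /m/) is unaffected → [m].
/m/ (between /m/ and /u/): no rule targets it → [m].
/u/ (word-final) is unaffected → [u].

[tomavazummu]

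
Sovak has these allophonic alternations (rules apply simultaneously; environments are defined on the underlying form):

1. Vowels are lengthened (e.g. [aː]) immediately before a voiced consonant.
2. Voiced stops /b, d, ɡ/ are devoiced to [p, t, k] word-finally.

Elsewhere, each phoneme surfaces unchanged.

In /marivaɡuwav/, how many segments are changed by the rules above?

5

Segments that undergo a rule: /a/ → [aː] (rule 1); /i/ → [iː] (rule 1); /a/ → [aː] (rule 1); /u/ → [uː] (rule 1); /a/ → [aː] (rule 1).
All other segments surface unchanged.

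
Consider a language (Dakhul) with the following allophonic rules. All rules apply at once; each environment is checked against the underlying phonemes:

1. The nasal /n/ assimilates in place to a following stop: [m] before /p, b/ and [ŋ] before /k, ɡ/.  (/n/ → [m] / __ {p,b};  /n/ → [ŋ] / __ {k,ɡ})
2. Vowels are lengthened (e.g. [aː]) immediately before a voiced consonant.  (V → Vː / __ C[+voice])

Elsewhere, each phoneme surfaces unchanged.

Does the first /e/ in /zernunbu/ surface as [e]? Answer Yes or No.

/e/ (between /z/ and /r/): before a voiced consonant, so rule 2 applies → [eː].
The actual realization is [eː], not [e].

No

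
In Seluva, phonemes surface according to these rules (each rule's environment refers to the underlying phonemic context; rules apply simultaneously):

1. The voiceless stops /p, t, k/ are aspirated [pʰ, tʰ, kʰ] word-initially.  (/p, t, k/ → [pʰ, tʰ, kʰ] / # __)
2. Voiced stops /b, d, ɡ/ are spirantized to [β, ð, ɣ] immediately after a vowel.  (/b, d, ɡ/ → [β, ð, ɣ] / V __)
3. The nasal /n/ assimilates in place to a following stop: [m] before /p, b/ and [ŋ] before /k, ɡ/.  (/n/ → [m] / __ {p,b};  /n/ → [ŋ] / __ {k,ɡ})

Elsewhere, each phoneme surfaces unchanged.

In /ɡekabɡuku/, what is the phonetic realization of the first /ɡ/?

/ɡ/ (word-initial) fails the environment for rule 2, so it stays [ɡ].

[ɡ]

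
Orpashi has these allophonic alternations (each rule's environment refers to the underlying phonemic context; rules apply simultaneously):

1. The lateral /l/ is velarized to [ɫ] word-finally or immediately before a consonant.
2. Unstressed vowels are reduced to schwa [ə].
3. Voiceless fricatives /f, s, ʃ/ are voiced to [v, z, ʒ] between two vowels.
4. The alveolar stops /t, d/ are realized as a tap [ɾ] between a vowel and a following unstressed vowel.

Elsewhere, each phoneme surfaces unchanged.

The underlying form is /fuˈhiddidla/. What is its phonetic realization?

[fəˈhiddədlə]

/f/ (word-initial): rule 3 targets it, but not between two vowels → unchanged [f].
/u/ (between /f/ and /h/) occurs in an unstressed syllable → [ə] by rule 2.
/h/ stays [h].
/i/ — between /h/ and /d/; rule 2 does not apply here → [i].
/d/ (between /i/ and /d/) fails the environment for rule 4, so it stays [d].
/d/ — between /d/ and /i/; rule 4 does not apply here → [d].
Rule 2 applies to /i/ (between /d/ and /d/: in an unstressed syllable) → [ə].
/d/ (between /i/ and /l/) is in the target of rule 4 but the environment (between a vowel and a following unstressed vowel) is not met → [d].
/l/ — between /d/ and /a/; rule 1 does not apply here → [l].
/a/ — word-final, in an unstressed syllable — surfaces as [ə] (rule 2).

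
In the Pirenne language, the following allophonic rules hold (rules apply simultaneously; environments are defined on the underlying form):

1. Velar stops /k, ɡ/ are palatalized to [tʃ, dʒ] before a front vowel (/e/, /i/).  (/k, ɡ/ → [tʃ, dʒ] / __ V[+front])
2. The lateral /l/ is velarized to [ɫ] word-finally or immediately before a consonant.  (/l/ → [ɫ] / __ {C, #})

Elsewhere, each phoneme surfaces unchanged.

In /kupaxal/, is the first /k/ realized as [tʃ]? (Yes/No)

/k/ (word-initial) is in the target of rule 1 but the environment (before a front vowel) is not met → [k].
The actual realization is [k], not [tʃ].

No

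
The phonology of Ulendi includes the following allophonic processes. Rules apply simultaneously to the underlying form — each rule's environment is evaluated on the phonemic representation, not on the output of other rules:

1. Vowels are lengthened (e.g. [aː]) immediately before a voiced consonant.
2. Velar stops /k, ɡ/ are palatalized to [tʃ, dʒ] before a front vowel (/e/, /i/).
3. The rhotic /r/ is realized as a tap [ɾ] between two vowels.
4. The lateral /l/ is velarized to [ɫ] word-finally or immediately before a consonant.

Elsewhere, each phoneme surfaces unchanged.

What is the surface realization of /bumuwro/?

/u/ meets the environment for rule 1 (before a voiced consonant) → [uː].
/u/ meets the environment for rule 1 (before a voiced consonant) → [uː].
/r/ (between /w/ and /o/) fails the environment for rule 3, so it stays [r].
/o/ (word-final): rule 1 targets it, but not before a voiced consonant → unchanged [o].

[buːmuːwro]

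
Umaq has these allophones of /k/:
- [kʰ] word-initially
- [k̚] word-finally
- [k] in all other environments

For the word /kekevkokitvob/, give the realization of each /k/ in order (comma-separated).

[kʰ], [k], [k], [k]

Occurrence 1 (position 1): word-initially → [kʰ].
Occurrence 2 (position 3): no conditioning environment matches → elsewhere allophone [k].
Occurrence 3 (position 6): no conditioning environment matches → elsewhere allophone [k].
Occurrence 4 (position 8): no conditioning environment matches → elsewhere allophone [k].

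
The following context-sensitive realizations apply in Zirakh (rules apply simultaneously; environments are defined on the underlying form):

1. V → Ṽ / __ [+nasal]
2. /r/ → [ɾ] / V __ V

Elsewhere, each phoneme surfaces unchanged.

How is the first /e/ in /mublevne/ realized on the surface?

/e/ (between /l/ and /v/) fails the environment for rule 1, so it stays [e].

[e]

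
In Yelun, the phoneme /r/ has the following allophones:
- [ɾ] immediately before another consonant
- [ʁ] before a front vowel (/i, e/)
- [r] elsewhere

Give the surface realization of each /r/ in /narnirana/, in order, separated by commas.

[ɾ], [r]

Occurrence 1 (position 3): immediately before another consonant → [ɾ].
Occurrence 2 (position 6): no conditioning environment matches → elsewhere allophone [r].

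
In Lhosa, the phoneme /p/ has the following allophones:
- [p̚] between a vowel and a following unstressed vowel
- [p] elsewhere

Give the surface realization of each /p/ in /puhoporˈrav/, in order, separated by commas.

Occurrence 1 (position 1): no conditioning environment matches → elsewhere allophone [p].
Occurrence 2 (position 5): between a vowel and a following unstressed vowel → [p̚].

[p], [p̚]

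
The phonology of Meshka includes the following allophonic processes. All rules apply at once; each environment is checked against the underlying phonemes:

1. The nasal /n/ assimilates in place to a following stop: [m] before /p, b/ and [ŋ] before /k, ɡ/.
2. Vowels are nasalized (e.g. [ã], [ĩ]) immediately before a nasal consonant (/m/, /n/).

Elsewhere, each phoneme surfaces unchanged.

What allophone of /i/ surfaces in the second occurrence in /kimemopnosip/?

/i/ (between /s/ and /p/): rule 2 targets it, but not before a nasal consonant → unchanged [i].

[i]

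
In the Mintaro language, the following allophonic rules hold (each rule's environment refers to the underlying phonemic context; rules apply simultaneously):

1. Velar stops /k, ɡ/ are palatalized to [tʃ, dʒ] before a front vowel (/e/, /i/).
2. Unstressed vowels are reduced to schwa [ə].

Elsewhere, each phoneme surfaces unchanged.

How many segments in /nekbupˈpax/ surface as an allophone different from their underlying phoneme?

Segments that undergo a rule: /e/ → [ə] (rule 2); /u/ → [ə] (rule 2).
All other segments surface unchanged.

2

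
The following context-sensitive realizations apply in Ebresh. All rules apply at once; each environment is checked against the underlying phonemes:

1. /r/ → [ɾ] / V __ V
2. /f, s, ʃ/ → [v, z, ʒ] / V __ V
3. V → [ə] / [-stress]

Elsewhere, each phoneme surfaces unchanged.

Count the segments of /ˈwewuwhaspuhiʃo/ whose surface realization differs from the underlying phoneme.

Segments that undergo a rule: /u/ → [ə] (rule 3); /a/ → [ə] (rule 3); /u/ → [ə] (rule 3); /i/ → [ə] (rule 3); /ʃ/ → [ʒ] (rule 2); /o/ → [ə] (rule 3).
All other segments surface unchanged.

6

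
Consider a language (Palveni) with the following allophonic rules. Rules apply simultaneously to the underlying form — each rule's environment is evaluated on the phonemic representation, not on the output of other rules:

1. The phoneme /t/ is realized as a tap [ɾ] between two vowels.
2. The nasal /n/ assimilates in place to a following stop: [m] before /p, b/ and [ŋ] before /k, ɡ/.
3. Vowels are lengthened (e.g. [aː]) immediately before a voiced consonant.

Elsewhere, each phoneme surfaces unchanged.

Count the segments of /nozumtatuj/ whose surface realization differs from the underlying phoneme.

4

Segments that undergo a rule: /o/ → [oː] (rule 3); /u/ → [uː] (rule 3); /t/ → [ɾ] (rule 1); /u/ → [uː] (rule 3).
All other segments surface unchanged.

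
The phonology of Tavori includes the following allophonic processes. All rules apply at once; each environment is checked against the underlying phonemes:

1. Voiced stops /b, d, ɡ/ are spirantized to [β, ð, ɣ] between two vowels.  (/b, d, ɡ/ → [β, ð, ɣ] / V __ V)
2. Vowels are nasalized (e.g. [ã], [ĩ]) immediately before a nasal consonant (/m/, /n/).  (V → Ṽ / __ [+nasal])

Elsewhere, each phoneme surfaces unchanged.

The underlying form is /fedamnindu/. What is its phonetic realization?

/f/ stays [f].
/e/ (between /f/ and /d/) is in the target of rule 2 but the environment (before a nasal consonant) is not met → [e].
/d/ (between /e/ and /a/) occurs between two vowels → [ð] by rule 1.
/a/ (between /d/ and /m/) occurs before a nasal consonant → [ã] by rule 2.
/m/ (between /a/ and /n/): no rule targets it → [m].
/n/ stays [n].
/i/ meets the environment for rule 2 (before a nasal consonant) → [ĩ].
/n/ stays [n].
/d/ — between /n/ and /u/; rule 1 does not apply here → [d].
/u/ (word-final) fails the environment for rule 2, so it stays [u].

[feðãmnĩndu]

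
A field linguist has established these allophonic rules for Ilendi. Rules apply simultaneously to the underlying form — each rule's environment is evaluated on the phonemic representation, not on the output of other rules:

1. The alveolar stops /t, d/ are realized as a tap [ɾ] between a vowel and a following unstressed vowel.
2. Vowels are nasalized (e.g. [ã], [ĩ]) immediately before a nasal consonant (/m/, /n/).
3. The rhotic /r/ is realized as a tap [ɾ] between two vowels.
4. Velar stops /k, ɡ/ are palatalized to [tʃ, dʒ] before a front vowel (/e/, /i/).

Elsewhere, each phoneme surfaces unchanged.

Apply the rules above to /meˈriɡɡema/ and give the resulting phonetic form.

[meˈɾiɡdʒẽma]

/m/ stays [m].
/e/ (between /m/ and /r/) fails the environment for rule 2, so it stays [e].
/r/ (between /e/ and /i/): between two vowels, so rule 3 applies → [ɾ].
/i/ — between /r/ and /ɡ/; rule 2 does not apply here → [i].
/ɡ/ (between /i/ and /ɡ/) is in the target of rule 4 but the environment (before a front vowel) is not met → [ɡ].
Rule 4 applies to /ɡ/ (between /ɡ/ and /e/: before a front vowel) → [dʒ].
/e/ — between /ɡ/ and /m/, before a nasal consonant — surfaces as [ẽ] (rule 2).
/m/ — not in any rule's target class → [m].
/a/ (word-final): rule 2 targets it, but not before a nasal consonant → unchanged [a].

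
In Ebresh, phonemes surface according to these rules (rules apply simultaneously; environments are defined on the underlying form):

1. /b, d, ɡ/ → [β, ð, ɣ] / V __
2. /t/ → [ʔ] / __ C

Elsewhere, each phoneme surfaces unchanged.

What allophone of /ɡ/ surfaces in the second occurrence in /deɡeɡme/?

/ɡ/ (between /e/ and /m/) occurs immediately after a vowel → [ɣ] by rule 1.

[ɣ]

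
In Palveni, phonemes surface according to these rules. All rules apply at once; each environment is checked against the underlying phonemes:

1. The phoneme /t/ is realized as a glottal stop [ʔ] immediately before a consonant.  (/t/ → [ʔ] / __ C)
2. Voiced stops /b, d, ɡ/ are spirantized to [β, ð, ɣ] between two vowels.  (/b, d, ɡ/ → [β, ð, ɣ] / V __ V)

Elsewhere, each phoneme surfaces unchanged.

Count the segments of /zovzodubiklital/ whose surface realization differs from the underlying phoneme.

Segments that undergo a rule: /d/ → [ð] (rule 2); /b/ → [β] (rule 2).
All other segments surface unchanged.

2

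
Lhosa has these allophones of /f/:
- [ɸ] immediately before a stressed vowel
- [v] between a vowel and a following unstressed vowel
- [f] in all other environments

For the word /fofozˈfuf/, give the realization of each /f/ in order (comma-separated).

[f], [v], [ɸ], [f]

Occurrence 1 (position 1): no conditioning environment matches → elsewhere allophone [f].
Occurrence 2 (position 3): between a vowel and a following unstressed vowel → [v].
Occurrence 3 (position 6): immediately before a stressed vowel → [ɸ].
Occurrence 4 (position 8): no conditioning environment matches → elsewhere allophone [f].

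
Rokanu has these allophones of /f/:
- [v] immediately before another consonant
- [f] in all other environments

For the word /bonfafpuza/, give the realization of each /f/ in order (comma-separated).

Occurrence 1 (position 4): no conditioning environment matches → elsewhere allophone [f].
Occurrence 2 (position 6): immediately before another consonant → [v].

[f], [v]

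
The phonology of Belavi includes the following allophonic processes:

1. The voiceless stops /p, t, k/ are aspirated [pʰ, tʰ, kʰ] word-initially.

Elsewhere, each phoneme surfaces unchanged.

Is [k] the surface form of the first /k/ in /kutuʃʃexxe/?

No

/k/ (word-initial): word-initially, so rule 1 applies → [kʰ].
The actual realization is [kʰ], not [k].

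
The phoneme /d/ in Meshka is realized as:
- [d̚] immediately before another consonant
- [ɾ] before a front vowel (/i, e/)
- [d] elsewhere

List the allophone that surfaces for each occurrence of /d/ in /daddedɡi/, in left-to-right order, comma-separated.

Occurrence 1 (position 1): no conditioning environment matches → elsewhere allophone [d].
Occurrence 2 (position 3): immediately before another consonant → [d̚].
Occurrence 3 (position 4): before a front vowel (/i, e/) → [ɾ].
Occurrence 4 (position 6): immediately before another consonant → [d̚].

[d], [d̚], [ɾ], [d̚]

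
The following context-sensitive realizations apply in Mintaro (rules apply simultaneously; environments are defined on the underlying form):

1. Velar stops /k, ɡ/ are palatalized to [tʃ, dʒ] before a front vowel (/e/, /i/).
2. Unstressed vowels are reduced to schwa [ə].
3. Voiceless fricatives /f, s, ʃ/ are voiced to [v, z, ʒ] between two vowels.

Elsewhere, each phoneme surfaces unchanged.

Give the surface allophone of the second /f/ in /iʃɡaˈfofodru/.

/f/ (between /o/ and /o/): between two vowels, so rule 3 applies → [v].

[v]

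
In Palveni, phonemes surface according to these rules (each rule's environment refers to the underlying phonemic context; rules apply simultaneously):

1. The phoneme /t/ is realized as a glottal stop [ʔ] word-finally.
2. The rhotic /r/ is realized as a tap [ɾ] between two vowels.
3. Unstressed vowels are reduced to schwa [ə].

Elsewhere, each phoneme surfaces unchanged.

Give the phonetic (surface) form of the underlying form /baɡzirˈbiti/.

[bəɡzərˈbitə]

/b/ stays [b].
Rule 3 applies to /a/ (between /b/ and /ɡ/: in an unstressed syllable) → [ə].
/ɡ/ (between /a/ and /z/) is unaffected → [ɡ].
/z/ (between /ɡ/ and /i/): no rule targets it → [z].
/i/ — between /z/ and /r/, in an unstressed syllable — surfaces as [ə] (rule 3).
/r/ (between /i/ and /b/) is in the target of rule 2 but the environment (between two vowels) is not met → [r].
/b/ — not in any rule's target class → [b].
/i/ — between /b/ and /t/; rule 3 does not apply here → [i].
/t/ — between /i/ and /i/; rule 1 does not apply here → [t].
/i/ (word-final) occurs in an unstressed syllable → [ə] by rule 3.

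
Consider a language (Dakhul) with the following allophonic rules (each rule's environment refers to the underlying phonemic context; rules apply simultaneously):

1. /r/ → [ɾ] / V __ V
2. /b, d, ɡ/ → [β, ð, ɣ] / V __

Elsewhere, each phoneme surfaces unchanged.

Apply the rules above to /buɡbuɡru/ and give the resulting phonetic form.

/b/ (word-initial) fails the environment for rule 2, so it stays [b].
/u/ (between /b/ and /ɡ/): no rule targets it → [u].
/ɡ/ (between /u/ and /b/) occurs immediately after a vowel → [ɣ] by rule 2.
/b/ — between /ɡ/ and /u/; rule 2 does not apply here → [b].
/u/ (between /b/ and /ɡ/): no rule targets it → [u].
/ɡ/ (between /u/ and /r/): immediately after a vowel, so rule 2 applies → [ɣ].
/r/ — between /ɡ/ and /u/; rule 1 does not apply here → [r].
/u/ (word-final): no rule targets it → [u].

[buɣbuɣru]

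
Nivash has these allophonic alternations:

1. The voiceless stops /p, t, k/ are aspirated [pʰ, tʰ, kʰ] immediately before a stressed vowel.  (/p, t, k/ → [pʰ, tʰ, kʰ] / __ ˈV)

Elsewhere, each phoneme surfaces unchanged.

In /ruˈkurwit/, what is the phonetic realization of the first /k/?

/k/ meets the environment for rule 1 (immediately before a stressed vowel) → [kʰ].

[kʰ]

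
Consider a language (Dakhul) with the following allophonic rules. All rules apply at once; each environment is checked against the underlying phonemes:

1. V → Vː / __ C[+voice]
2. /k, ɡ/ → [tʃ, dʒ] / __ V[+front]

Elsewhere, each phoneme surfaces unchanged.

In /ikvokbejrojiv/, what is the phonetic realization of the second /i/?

/i/ meets the environment for rule 1 (before a voiced consonant) → [iː].

[iː]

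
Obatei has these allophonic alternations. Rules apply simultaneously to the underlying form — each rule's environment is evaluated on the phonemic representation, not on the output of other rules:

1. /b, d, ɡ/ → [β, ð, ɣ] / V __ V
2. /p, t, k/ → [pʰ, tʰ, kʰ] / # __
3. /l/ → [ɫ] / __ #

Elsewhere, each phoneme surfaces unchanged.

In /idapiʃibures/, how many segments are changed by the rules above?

2

Segments that undergo a rule: /d/ → [ð] (rule 1); /b/ → [β] (rule 1).
All other segments surface unchanged.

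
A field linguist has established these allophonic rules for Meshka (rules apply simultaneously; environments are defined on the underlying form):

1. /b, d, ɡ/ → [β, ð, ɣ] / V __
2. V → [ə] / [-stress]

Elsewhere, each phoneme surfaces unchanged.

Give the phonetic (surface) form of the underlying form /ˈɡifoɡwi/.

/ɡ/ — word-initial; rule 1 does not apply here → [ɡ].
/i/ (between /ɡ/ and /f/) is in the target of rule 2 but the environment (in an unstressed syllable) is not met → [i].
/o/ (between /f/ and /ɡ/) occurs in an unstressed syllable → [ə] by rule 2.
/ɡ/ meets the environment for rule 1 (immediately after a vowel) → [ɣ].
/i/ (word-final) occurs in an unstressed syllable → [ə] by rule 2.

[ˈɡifəɣwə]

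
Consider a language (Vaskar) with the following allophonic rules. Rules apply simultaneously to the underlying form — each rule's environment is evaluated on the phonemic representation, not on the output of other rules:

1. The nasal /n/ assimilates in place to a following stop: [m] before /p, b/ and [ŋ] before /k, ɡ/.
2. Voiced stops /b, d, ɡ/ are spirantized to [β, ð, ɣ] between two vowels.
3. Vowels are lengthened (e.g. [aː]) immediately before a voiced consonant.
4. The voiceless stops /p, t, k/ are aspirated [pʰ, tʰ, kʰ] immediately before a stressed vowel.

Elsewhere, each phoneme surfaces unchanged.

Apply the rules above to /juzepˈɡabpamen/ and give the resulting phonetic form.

[juːzepˈɡaːbpaːmeːn]

/j/ stays [j].
Rule 3 applies to /u/ (between /j/ and /z/: before a voiced consonant) → [uː].
/z/ (between /u/ and /e/): no rule targets it → [z].
/e/ (between /z/ and /p/) is in the target of rule 3 but the environment (before a voiced consonant) is not met → [e].
/p/ (between /e/ and /ɡ/): rule 4 targets it, but not immediately before a stressed vowel → unchanged [p].
/ɡ/ (between /p/ and /a/) fails the environment for rule 2, so it stays [ɡ].
/a/ (between /ɡ/ and /b/): before a voiced consonant, so rule 3 applies → [aː].
/b/ (between /a/ and /p/) fails the environment for rule 2, so it stays [b].
/p/ (between /b/ and /a/) fails the environment for rule 4, so it stays [p].
/a/ (between /p/ and /m/): before a voiced consonant, so rule 3 applies → [aː].
/m/ stays [m].
/e/ meets the environment for rule 3 (before a voiced consonant) → [eː].
/n/ — word-final; rule 1 does not apply here → [n].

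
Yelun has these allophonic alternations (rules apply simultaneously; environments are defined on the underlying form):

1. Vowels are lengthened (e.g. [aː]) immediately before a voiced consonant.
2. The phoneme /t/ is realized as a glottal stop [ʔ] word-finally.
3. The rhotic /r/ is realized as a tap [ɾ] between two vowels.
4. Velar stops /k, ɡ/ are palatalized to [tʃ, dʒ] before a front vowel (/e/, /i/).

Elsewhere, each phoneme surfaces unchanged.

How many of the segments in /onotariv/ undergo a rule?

Segments that undergo a rule: /o/ → [oː] (rule 1); /a/ → [aː] (rule 1); /r/ → [ɾ] (rule 3); /i/ → [iː] (rule 1).
All other segments surface unchanged.

4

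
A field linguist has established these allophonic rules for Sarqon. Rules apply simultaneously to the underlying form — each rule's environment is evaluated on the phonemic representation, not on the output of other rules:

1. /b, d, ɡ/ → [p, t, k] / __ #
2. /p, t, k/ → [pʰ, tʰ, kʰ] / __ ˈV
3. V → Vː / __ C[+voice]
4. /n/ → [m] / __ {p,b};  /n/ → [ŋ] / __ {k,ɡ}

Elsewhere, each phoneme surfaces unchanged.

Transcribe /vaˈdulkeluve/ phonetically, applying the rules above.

[vaːˈduːlkeːluːve]

/v/ stays [v].
/a/ (between /v/ and /d/) occurs before a voiced consonant → [aː] by rule 3.
/d/ (between /a/ and /u/) is in the target of rule 1 but the environment (word-finally) is not met → [d].
/u/ meets the environment for rule 3 (before a voiced consonant) → [uː].
/l/ stays [l].
/k/ (between /l/ and /e/): rule 2 targets it, but not immediately before a stressed vowel → unchanged [k].
/e/ meets the environment for rule 3 (before a voiced consonant) → [eː].
/l/ — not in any rule's target class → [l].
/u/ (between /l/ and /v/): before a voiced consonant, so rule 3 applies → [uː].
/v/ (between /u/ and /e/): no rule targets it → [v].
/e/ (word-final): rule 3 targets it, but not before a voiced consonant → unchanged [e].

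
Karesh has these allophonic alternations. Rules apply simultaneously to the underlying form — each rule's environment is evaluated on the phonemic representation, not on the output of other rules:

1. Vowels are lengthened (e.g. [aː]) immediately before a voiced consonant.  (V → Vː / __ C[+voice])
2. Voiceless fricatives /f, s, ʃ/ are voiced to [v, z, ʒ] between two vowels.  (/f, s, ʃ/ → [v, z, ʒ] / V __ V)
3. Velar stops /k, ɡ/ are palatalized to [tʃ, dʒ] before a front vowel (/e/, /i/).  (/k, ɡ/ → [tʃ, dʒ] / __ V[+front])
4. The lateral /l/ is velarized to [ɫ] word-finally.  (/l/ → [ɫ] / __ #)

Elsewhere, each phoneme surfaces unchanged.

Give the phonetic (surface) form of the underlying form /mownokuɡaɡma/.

[moːwnokuːɡaːɡma]

/o/ — between /m/ and /w/, before a voiced consonant — surfaces as [oː] (rule 1).
/o/ (between /n/ and /k/) is in the target of rule 1 but the environment (before a voiced consonant) is not met → [o].
/k/ (between /o/ and /u/) is in the target of rule 3 but the environment (before a front vowel) is not met → [k].
/u/ (between /k/ and /ɡ/) occurs before a voiced consonant → [uː] by rule 1.
/ɡ/ — between /u/ and /a/; rule 3 does not apply here → [ɡ].
Rule 1 applies to /a/ (between /ɡ/ and /ɡ/: before a voiced consonant) → [aː].
/ɡ/ (between /a/ and /m/) is in the target of rule 3 but the environment (before a front vowel) is not met → [ɡ].
/a/ — word-final; rule 1 does not apply here → [a].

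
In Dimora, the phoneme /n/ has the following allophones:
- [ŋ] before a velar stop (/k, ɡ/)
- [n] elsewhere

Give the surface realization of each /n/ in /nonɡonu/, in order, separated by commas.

[n], [ŋ], [n]

Occurrence 1 (position 1): no conditioning environment matches → elsewhere allophone [n].
Occurrence 2 (position 3): before a velar stop → [ŋ].
Occurrence 3 (position 6): no conditioning environment matches → elsewhere allophone [n].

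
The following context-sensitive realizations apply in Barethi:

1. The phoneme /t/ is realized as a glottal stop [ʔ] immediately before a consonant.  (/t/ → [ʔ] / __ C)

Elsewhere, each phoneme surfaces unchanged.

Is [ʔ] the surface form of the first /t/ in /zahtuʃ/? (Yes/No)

No

/t/ (between /h/ and /u/): rule 1 targets it, but not immediately before a consonant → unchanged [t].
The actual realization is [t], not [ʔ].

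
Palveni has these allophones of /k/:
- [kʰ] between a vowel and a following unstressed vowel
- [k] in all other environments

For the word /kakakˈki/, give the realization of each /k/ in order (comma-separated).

[k], [kʰ], [k], [k]

Occurrence 1 (position 1): no conditioning environment matches → elsewhere allophone [k].
Occurrence 2 (position 3): between a vowel and a following unstressed vowel → [kʰ].
Occurrence 3 (position 5): no conditioning environment matches → elsewhere allophone [k].
Occurrence 4 (position 6): no conditioning environment matches → elsewhere allophone [k].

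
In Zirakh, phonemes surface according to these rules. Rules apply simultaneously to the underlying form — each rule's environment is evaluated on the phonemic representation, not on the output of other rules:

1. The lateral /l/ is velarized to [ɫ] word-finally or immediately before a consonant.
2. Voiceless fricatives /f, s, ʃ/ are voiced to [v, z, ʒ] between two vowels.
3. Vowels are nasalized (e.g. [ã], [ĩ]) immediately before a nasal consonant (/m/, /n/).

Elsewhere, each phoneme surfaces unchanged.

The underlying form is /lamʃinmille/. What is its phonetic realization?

/l/ (word-initial) fails the environment for rule 1, so it stays [l].
/a/ meets the environment for rule 3 (before a nasal consonant) → [ã].
/m/ stays [m].
/ʃ/ (between /m/ and /i/) is in the target of rule 2 but the environment (between two vowels) is not met → [ʃ].
/i/ meets the environment for rule 3 (before a nasal consonant) → [ĩ].
/n/ — not in any rule's target class → [n].
/m/ stays [m].
/i/ — between /m/ and /l/; rule 3 does not apply here → [i].
/l/ (between /i/ and /l/) occurs word-finally or immediately before a consonant → [ɫ] by rule 1.
/l/ (between /l/ and /e/): rule 1 targets it, but not word-finally or immediately before a consonant → unchanged [l].
/e/ (word-final) is in the target of rule 3 but the environment (before a nasal consonant) is not met → [e].

[lãmʃĩnmiɫle]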